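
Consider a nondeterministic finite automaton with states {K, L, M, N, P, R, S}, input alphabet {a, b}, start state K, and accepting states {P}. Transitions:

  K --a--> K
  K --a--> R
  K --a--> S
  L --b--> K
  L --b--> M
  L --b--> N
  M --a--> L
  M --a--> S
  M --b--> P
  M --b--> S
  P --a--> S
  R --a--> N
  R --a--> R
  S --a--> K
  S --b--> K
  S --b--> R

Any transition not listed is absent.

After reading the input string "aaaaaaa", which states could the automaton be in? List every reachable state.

Start in {K}.
Read 'a': K→{K, R, S}; now {K, R, S}.
Read 'a': K→{K, R, S}, R→{N, R}, S→{K}; now {K, N, R, S}.
Read 'a': K→{K, R, S}, N→∅, R→{N, R}, S→{K}; now {K, N, R, S}.
Read 'a': K→{K, R, S}, N→∅, R→{N, R}, S→{K}; now {K, N, R, S}.
Read 'a': K→{K, R, S}, N→∅, R→{N, R}, S→{K}; now {K, N, R, S}.
Read 'a': K→{K, R, S}, N→∅, R→{N, R}, S→{K}; now {K, N, R, S}.
Read 'a': K→{K, R, S}, N→∅, R→{N, R}, S→{K}; now {K, N, R, S}.

{K, N, R, S}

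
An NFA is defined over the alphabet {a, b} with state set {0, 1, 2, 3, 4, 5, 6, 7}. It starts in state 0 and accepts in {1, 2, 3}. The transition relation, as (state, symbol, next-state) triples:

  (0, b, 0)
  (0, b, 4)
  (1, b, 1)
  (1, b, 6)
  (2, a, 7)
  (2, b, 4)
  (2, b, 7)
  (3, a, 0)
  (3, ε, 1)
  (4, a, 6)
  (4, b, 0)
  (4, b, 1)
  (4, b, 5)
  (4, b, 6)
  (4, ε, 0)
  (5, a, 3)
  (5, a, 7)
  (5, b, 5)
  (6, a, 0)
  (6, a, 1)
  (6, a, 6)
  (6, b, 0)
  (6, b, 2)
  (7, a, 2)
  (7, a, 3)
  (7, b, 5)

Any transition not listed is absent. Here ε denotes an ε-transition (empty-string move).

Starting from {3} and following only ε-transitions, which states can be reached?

{1, 3}

Begin with {3}.
ε-move 3 → 1; add 1.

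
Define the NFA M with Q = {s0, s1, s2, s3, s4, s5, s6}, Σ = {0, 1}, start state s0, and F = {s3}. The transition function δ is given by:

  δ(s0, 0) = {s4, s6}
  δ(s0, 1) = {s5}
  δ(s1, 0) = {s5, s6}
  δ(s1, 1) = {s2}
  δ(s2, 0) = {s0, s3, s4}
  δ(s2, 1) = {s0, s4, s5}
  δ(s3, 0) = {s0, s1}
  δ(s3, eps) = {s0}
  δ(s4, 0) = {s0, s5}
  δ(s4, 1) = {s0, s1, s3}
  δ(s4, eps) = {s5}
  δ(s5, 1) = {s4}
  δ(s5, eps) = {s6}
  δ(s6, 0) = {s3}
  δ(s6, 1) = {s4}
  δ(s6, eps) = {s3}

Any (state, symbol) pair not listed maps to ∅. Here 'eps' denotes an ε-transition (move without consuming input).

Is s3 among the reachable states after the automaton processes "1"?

Start in {s0}.
Read '1': {s0} → {s0, s3, s5, s6}.
State s3 is in {s0, s3, s5, s6}.

Yes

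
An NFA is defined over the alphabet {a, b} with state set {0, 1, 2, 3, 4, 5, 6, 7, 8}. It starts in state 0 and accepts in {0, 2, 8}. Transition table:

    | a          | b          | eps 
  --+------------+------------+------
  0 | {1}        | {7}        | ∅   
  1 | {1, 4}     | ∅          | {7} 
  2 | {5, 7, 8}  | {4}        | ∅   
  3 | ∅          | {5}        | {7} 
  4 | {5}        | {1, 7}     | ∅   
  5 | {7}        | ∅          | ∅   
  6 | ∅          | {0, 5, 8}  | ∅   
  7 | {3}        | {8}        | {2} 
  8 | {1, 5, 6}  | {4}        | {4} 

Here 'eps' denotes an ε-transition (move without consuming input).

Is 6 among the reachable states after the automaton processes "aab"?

No

Start in {0}.
Read 'a': {0} → {1, 2, 7}.
Read 'a': {1, 2, 7} → {1, 2, 3, 4, 5, 7, 8}.
Read 'b': {1, 2, 3, 4, 5, 7, 8} → {1, 2, 4, 5, 7, 8}.
State 6 is not in {1, 2, 4, 5, 7, 8}.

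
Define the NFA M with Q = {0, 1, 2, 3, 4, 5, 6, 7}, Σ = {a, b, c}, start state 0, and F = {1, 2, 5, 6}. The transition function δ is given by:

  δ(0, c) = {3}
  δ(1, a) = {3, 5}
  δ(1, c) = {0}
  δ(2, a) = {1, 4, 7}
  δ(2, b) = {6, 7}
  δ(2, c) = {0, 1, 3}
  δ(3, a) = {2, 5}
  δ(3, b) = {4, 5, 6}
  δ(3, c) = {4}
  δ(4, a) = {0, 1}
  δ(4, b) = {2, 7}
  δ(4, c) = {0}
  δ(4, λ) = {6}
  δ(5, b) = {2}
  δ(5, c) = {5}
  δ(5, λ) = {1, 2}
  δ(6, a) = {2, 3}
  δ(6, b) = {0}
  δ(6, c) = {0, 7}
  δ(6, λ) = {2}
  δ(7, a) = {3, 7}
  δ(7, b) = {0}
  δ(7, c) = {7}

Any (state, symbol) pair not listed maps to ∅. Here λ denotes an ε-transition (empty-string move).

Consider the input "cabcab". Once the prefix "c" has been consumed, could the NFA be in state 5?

Start in {0}.
Read 'c': 0→{3}; now {3}.
State 5 is not in {3}.

No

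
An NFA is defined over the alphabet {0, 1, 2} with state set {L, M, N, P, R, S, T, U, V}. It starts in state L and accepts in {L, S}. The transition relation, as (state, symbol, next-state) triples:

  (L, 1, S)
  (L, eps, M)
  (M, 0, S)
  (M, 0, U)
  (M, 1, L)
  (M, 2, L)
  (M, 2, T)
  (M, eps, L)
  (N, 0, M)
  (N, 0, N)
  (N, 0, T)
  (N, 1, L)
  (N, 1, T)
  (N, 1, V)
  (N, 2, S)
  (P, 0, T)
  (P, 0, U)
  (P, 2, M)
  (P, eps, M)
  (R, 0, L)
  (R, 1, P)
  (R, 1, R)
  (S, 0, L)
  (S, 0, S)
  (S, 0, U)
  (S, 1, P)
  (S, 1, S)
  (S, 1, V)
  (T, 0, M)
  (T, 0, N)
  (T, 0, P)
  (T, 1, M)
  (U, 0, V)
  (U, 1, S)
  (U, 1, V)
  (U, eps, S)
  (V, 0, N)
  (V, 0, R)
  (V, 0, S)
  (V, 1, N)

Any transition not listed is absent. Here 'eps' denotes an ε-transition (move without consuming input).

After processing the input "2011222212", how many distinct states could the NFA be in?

3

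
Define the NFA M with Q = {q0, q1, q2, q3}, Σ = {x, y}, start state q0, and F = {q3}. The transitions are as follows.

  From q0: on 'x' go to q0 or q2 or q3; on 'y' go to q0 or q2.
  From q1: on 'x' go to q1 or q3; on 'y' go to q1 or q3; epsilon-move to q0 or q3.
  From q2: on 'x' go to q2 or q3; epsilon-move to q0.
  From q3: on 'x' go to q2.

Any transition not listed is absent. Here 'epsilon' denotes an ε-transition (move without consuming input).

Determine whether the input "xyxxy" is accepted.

No

Start in {q0}.
Read 'x': {q0} → {q0, q2, q3}.
Read 'y': {q0, q2, q3} → {q0, q2}.
Read 'x': {q0, q2} → {q0, q2, q3}.
Read 'x': {q0, q2, q3} → {q0, q2, q3}.
Read 'y': {q0, q2, q3} → {q0, q2}.
The final set {q0, q2} contains no accepting state.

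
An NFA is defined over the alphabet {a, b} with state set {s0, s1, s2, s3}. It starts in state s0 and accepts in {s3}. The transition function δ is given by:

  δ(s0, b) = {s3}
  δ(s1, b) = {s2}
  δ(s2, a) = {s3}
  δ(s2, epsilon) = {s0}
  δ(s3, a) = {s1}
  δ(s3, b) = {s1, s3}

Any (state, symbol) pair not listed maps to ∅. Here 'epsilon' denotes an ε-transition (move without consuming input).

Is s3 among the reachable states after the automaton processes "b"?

Yes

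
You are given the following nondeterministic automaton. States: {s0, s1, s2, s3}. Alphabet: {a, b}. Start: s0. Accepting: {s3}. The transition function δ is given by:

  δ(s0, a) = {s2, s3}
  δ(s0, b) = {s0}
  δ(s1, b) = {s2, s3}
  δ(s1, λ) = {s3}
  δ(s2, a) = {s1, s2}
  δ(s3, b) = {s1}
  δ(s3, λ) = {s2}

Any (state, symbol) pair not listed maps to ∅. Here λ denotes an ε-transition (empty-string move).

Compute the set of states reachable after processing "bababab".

{s1, s2, s3}

Start in {s0}.
Read 'b': {s0} → {s0}.
Read 'a': {s0} → {s2, s3}.
Read 'b': {s2, s3} → {s1, s2, s3}.
Read 'a': {s1, s2, s3} → {s1, s2, s3}.
Read 'b': {s1, s2, s3} → {s1, s2, s3}.
Read 'a': {s1, s2, s3} → {s1, s2, s3}.
Read 'b': {s1, s2, s3} → {s1, s2, s3}.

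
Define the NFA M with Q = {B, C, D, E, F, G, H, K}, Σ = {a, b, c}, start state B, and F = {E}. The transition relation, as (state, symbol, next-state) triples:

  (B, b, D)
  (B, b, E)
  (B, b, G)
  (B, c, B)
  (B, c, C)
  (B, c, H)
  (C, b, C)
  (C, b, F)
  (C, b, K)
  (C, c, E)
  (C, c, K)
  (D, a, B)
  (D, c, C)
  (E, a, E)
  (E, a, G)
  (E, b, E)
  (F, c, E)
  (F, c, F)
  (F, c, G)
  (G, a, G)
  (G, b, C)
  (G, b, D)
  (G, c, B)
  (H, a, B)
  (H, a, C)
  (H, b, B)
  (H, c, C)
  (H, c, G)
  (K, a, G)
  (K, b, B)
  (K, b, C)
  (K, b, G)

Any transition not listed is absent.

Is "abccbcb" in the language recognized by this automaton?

No

Start in {B}.
Read 'a': B→∅; now ∅.
The set is empty and remains empty for the remaining 6 symbols.
The final set ∅ contains no accepting state.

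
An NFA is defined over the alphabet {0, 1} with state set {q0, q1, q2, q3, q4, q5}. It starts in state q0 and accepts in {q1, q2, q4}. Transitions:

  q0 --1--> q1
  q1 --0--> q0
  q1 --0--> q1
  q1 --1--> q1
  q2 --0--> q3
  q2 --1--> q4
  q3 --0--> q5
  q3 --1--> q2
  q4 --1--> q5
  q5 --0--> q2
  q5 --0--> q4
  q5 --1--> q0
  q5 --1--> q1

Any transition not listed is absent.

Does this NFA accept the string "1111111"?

Start in {q0}.
Read '1': {q0} → {q1}.
Read '1': {q1} → {q1}.
Read '1': {q1} → {q1}.
Read '1': {q1} → {q1}.
Read '1': {q1} → {q1}.
Read '1': {q1} → {q1}.
Read '1': {q1} → {q1}.
The final set {q1} contains the accepting state q1.

Yes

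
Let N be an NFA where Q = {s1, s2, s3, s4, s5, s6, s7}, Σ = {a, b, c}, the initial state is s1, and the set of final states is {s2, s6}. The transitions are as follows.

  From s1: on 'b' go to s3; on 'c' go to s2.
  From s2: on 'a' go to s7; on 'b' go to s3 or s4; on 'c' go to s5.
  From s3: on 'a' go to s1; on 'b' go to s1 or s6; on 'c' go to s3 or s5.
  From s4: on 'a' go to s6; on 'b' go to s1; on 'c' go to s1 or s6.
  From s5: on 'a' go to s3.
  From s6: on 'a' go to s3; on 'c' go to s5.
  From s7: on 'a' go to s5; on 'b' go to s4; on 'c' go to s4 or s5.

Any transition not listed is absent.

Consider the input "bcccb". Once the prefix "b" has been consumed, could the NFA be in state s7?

Start in {s1}.
Read 'b': s1→{s3}; now {s3}.
State s7 is not in {s3}.

No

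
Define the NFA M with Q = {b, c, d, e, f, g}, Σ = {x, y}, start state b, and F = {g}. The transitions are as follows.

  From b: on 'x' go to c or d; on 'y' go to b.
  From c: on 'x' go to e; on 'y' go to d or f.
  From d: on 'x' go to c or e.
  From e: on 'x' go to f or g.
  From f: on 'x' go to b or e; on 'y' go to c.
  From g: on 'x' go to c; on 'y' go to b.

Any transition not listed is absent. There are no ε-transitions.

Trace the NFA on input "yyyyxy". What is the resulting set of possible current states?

{d, f}

Start in {b}.
Read 'y': b→{b}; now {b}.
Read 'y': b→{b}; now {b}.
Read 'y': b→{b}; now {b}.
Read 'y': b→{b}; now {b}.
Read 'x': b→{c, d}; now {c, d}.
Read 'y': c→{d, f}, d→∅; now {d, f}.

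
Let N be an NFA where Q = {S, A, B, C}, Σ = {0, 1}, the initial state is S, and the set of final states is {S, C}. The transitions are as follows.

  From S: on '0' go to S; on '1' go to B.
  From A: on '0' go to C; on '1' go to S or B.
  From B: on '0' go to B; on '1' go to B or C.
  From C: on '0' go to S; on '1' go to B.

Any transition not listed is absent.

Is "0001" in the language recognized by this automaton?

No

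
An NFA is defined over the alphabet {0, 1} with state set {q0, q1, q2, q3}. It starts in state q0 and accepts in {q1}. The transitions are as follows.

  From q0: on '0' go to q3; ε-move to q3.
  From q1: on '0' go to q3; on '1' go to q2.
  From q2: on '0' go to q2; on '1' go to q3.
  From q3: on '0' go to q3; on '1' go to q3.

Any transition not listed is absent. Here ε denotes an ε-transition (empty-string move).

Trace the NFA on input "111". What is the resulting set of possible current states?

{q3}

Start: ε-closure({q0}) = {q0, q3}.
Read '1': {q0, q3} → {q3}.
Read '1': {q3} → {q3}.
Read '1': {q3} → {q3}.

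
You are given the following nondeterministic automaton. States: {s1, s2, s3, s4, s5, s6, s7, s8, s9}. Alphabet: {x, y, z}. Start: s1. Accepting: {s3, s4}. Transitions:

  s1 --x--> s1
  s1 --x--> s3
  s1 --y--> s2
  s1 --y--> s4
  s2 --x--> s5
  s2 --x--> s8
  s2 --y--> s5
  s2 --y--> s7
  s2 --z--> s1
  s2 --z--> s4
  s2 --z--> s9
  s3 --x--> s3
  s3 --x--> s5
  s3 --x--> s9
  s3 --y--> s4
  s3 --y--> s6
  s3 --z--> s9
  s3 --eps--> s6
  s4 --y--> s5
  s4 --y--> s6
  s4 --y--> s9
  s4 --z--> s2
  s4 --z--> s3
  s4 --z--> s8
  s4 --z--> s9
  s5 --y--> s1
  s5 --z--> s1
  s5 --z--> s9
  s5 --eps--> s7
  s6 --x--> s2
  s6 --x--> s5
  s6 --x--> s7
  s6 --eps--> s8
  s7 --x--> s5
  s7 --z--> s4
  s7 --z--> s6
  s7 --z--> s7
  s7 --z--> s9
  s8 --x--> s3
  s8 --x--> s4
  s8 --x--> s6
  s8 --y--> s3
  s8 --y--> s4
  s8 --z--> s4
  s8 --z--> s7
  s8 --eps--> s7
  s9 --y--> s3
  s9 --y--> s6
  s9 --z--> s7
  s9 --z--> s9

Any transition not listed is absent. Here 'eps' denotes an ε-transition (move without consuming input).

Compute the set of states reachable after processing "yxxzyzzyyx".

{s1, s2, s3, s4, s5, s6, s7, s8, s9}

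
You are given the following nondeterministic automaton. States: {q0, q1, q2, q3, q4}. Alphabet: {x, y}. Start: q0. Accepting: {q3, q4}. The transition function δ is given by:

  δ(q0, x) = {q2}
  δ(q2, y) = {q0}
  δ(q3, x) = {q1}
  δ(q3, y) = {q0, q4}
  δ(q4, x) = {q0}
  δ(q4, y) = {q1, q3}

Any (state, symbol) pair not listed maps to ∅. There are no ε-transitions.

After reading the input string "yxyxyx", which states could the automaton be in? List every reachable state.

∅

Start in {q0}.
Read 'y': q0→∅; now ∅.
The set is empty and remains empty for the remaining 5 symbols.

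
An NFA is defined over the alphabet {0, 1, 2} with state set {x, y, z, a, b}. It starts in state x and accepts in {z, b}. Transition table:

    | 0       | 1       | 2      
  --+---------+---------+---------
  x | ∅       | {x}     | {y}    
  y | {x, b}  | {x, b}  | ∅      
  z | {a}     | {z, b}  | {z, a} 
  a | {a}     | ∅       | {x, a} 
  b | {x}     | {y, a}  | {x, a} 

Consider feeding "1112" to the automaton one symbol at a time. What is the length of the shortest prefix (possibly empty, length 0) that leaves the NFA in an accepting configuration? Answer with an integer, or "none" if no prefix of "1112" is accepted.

none

Start in {x}.
Read '1': x→{x}; now {x}.
Read '1': x→{x}; now {x}.
Read '1': x→{x}; now {x}.
Read '2': x→{y}; now {y}.
No reachable set along the way intersects F.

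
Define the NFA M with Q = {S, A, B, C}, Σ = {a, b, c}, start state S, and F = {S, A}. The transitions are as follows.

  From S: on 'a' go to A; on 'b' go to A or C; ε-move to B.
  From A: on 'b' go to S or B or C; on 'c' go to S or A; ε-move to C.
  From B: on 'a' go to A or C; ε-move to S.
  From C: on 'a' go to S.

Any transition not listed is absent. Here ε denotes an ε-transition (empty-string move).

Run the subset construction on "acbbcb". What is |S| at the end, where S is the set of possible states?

4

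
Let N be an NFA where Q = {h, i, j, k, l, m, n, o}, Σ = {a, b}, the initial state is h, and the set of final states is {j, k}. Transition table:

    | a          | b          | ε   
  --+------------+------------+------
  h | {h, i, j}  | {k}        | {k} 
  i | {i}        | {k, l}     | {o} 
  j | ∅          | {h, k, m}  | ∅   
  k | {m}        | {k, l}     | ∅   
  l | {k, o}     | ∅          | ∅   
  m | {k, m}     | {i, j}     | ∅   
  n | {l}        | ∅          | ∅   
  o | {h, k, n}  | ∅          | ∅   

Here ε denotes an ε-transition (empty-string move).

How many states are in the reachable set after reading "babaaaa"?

Start: ε-closure({h}) = {h, k}.
Read 'b': h→{k}, k→{k, l}; now {k, l}.
Read 'a': k→{m}, l→{k, o}; now {k, m, o}.
Read 'b': k→{k, l}, m→{i, j}, o→∅; union {i, j, k, l}; ε-closure = {i, j, k, l, o}.
Read 'a': i→{i}, j→∅, k→{m}, l→{k, o}, o→{h, k, n}; now {h, i, k, m, n, o}.
Read 'a': h→{h, i, j}, i→{i}, k→{m}, m→{k, m}, n→{l}, o→{h, k, n}; union {h, i, j, k, l, m, n}; ε-closure = {h, i, j, k, l, m, n, o}.
Read 'a': h→{h, i, j}, i→{i}, j→∅, k→{m}, l→{k, o}, m→{k, m}, n→{l}, o→{h, k, n}; now {h, i, j, k, l, m, n, o}.
Read 'a': h→{h, i, j}, i→{i}, j→∅, k→{m}, l→{k, o}, m→{k, m}, n→{l}, o→{h, k, n}; now {h, i, j, k, l, m, n, o}.
That set has 8 states.

8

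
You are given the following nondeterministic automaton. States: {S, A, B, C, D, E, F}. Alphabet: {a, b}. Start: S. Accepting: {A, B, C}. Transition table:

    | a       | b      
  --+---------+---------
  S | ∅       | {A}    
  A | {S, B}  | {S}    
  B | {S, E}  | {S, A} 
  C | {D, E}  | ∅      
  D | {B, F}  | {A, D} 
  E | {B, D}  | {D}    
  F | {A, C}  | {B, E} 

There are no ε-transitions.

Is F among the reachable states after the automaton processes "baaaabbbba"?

Yes

Start in {S}.
Read 'b': {S} → {A}.
Read 'a': {A} → {S, B}.
Read 'a': {S, B} → {S, E}.
Read 'a': {S, E} → {B, D}.
Read 'a': {B, D} → {S, B, E, F}.
Read 'b': {S, B, E, F} → {S, A, B, D, E}.
Read 'b': {S, A, B, D, E} → {S, A, D}.
Read 'b': {S, A, D} → {S, A, D}.
Read 'b': {S, A, D} → {S, A, D}.
Read 'a': {S, A, D} → {S, B, F}.
State F is in {S, B, F}.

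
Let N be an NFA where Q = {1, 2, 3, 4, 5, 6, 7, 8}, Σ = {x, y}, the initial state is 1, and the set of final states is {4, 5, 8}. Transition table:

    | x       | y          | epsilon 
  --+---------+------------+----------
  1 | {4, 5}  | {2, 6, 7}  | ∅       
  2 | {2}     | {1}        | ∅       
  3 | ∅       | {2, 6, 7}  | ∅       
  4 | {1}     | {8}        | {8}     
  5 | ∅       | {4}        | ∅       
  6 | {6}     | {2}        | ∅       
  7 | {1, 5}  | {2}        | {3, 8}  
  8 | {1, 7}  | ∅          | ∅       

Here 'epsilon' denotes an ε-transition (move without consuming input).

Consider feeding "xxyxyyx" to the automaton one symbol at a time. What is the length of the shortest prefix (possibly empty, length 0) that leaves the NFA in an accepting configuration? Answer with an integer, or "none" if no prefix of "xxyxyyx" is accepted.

Start in {1}.
Read 'x': {1} → {4, 5, 8}.
None of the earlier sets intersect F, but {4, 5, 8} does.

1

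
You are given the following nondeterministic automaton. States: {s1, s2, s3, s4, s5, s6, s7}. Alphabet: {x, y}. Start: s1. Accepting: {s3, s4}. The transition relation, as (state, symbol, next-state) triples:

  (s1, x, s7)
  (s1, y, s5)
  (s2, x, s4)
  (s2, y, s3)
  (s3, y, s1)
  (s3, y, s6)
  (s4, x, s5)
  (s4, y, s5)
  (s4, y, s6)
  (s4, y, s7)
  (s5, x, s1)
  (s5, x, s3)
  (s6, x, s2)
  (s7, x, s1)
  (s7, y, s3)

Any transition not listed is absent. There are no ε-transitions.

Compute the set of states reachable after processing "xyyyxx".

{s7}

Start in {s1}.
Read 'x': s1→{s7}; now {s7}.
Read 'y': s7→{s3}; now {s3}.
Read 'y': s3→{s1, s6}; now {s1, s6}.
Read 'y': s1→{s5}, s6→∅; now {s5}.
Read 'x': s5→{s1, s3}; now {s1, s3}.
Read 'x': s1→{s7}, s3→∅; now {s7}.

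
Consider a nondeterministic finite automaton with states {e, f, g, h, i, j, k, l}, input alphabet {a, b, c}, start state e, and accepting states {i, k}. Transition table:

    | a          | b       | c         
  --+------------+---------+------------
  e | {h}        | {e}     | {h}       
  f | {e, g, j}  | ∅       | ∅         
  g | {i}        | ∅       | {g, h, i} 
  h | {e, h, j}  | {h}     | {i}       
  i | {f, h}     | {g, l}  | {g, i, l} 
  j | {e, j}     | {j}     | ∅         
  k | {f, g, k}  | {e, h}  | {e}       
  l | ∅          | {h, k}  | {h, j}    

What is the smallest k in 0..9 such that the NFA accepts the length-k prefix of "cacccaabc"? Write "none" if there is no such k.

Start in {e}.
Read 'c': {e} → {h}.
Read 'a': {h} → {e, h, j}.
Read 'c': {e, h, j} → {h, i}.
None of the earlier sets intersect F, but {h, i} does.

3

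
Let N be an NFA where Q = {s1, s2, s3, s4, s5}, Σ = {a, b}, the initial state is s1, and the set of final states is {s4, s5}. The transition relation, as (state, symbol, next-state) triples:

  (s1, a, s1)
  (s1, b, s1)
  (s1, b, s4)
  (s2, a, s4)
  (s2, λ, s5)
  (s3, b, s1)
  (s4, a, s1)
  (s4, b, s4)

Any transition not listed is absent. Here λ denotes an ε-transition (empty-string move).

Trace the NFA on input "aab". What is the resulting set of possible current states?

{s1, s4}

Start in {s1}.
Read 'a': s1→{s1}; now {s1}.
Read 'a': s1→{s1}; now {s1}.
Read 'b': s1→{s1, s4}; now {s1, s4}.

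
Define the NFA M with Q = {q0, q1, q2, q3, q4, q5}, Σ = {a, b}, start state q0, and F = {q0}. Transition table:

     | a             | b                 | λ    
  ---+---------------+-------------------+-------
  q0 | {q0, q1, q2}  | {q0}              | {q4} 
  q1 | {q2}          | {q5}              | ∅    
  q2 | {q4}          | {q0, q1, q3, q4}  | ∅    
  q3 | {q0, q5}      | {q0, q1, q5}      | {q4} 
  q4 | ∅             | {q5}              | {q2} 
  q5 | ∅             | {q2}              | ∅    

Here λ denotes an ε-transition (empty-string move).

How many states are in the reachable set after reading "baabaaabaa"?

4

Start: ε-closure({q0}) = {q0, q2, q4}.
Read 'b': q0→{q0}, q2→{q0, q1, q3, q4}, q4→{q5}; union {q0, q1, q3, q4, q5}; ε-closure = {q0, q1, q2, q3, q4, q5}.
Read 'a': q0→{q0, q1, q2}, q1→{q2}, q2→{q4}, q3→{q0, q5}, q4→∅, q5→∅; now {q0, q1, q2, q4, q5}.
Read 'a': q0→{q0, q1, q2}, q1→{q2}, q2→{q4}, q4→∅, q5→∅; now {q0, q1, q2, q4}.
Read 'b': q0→{q0}, q1→{q5}, q2→{q0, q1, q3, q4}, q4→{q5}; union {q0, q1, q3, q4, q5}; ε-closure = {q0, q1, q2, q3, q4, q5}.
Read 'a': q0→{q0, q1, q2}, q1→{q2}, q2→{q4}, q3→{q0, q5}, q4→∅, q5→∅; now {q0, q1, q2, q4, q5}.
Read 'a': q0→{q0, q1, q2}, q1→{q2}, q2→{q4}, q4→∅, q5→∅; now {q0, q1, q2, q4}.
Read 'a': q0→{q0, q1, q2}, q1→{q2}, q2→{q4}, q4→∅; now {q0, q1, q2, q4}.
Read 'b': q0→{q0}, q1→{q5}, q2→{q0, q1, q3, q4}, q4→{q5}; union {q0, q1, q3, q4, q5}; ε-closure = {q0, q1, q2, q3, q4, q5}.
Read 'a': q0→{q0, q1, q2}, q1→{q2}, q2→{q4}, q3→{q0, q5}, q4→∅, q5→∅; now {q0, q1, q2, q4, q5}.
Read 'a': q0→{q0, q1, q2}, q1→{q2}, q2→{q4}, q4→∅, q5→∅; now {q0, q1, q2, q4}.
That set has 4 states.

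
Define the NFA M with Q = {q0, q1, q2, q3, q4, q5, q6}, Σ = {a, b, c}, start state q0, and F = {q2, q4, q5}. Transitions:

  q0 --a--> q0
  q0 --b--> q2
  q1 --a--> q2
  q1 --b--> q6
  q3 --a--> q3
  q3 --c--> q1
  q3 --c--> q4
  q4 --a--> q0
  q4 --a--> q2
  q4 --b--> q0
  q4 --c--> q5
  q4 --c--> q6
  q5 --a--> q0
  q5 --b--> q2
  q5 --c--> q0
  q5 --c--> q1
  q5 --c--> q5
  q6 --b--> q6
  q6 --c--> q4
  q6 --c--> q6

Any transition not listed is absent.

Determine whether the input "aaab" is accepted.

Yes

Start in {q0}.
Read 'a': q0→{q0}; now {q0}.
Read 'a': q0→{q0}; now {q0}.
Read 'a': q0→{q0}; now {q0}.
Read 'b': q0→{q2}; now {q2}.
The final set {q2} contains the accepting state q2.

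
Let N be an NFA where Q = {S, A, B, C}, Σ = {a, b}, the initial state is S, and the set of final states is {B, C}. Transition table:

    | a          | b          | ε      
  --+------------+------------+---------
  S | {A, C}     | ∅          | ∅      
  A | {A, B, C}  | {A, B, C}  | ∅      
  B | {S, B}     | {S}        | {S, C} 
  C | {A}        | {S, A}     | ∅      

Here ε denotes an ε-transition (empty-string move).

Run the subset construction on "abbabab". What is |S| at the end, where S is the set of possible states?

Start in {S}.
Read 'a': S→{A, C}; now {A, C}.
Read 'b': A→{A, B, C}, C→{S, A}; now {S, A, B, C}.
Read 'b': S→∅, A→{A, B, C}, B→{S}, C→{S, A}; now {S, A, B, C}.
Read 'a': S→{A, C}, A→{A, B, C}, B→{S, B}, C→{A}; now {S, A, B, C}.
Read 'b': S→∅, A→{A, B, C}, B→{S}, C→{S, A}; now {S, A, B, C}.
Read 'a': S→{A, C}, A→{A, B, C}, B→{S, B}, C→{A}; now {S, A, B, C}.
Read 'b': S→∅, A→{A, B, C}, B→{S}, C→{S, A}; now {S, A, B, C}.
That set has 4 states.

4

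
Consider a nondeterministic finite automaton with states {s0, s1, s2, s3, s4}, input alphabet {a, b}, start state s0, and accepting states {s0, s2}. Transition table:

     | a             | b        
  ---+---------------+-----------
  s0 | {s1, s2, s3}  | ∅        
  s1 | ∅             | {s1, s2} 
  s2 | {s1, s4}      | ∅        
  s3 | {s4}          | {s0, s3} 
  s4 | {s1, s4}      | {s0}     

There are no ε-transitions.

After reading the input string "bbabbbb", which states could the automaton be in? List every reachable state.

∅

Start in {s0}.
Read 'b': {s0} → ∅.
The set is empty and remains empty for the remaining 6 symbols.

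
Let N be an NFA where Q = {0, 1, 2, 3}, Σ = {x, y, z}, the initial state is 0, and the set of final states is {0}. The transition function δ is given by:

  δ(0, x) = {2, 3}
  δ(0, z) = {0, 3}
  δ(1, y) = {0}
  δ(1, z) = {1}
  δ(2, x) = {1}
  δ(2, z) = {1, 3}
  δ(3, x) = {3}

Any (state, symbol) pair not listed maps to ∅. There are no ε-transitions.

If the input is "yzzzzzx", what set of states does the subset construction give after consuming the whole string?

Start in {0}.
Read 'y': 0→∅; now ∅.
The set is empty and remains empty for the remaining 6 symbols.

∅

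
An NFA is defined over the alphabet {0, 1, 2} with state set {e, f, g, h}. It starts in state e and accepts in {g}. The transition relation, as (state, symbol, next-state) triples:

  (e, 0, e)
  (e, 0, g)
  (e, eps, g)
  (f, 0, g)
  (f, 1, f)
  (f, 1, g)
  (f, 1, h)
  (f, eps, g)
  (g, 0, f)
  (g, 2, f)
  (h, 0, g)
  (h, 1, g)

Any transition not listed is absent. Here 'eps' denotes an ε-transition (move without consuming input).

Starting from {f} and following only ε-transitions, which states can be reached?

{f, g}

Begin with {f}.
ε-move f → g; add g.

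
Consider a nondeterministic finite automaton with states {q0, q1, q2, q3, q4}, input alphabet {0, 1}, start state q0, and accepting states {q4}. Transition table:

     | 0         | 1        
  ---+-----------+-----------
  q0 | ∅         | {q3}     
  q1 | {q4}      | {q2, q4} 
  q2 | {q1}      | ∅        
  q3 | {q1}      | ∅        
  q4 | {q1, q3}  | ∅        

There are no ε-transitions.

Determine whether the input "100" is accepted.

Yes

Start in {q0}.
Read '1': {q0} → {q3}.
Read '0': {q3} → {q1}.
Read '0': {q1} → {q4}.
The final set {q4} contains the accepting state q4.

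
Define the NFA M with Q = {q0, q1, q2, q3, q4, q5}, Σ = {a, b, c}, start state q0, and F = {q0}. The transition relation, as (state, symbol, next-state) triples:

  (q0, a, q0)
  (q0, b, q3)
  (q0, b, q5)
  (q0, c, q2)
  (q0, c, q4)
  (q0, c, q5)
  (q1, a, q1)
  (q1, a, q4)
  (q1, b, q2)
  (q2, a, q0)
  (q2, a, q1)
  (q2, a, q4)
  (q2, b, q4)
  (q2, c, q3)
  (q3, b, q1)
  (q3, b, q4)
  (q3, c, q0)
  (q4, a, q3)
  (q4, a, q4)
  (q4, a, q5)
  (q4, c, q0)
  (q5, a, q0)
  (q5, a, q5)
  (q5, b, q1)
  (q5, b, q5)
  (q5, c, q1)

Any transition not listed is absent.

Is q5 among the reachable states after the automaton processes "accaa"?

Start in {q0}.
Read 'a': q0→{q0}; now {q0}.
Read 'c': q0→{q2, q4, q5}; now {q2, q4, q5}.
Read 'c': q2→{q3}, q4→{q0}, q5→{q1}; now {q0, q1, q3}.
Read 'a': q0→{q0}, q1→{q1, q4}, q3→∅; now {q0, q1, q4}.
Read 'a': q0→{q0}, q1→{q1, q4}, q4→{q3, q4, q5}; now {q0, q1, q3, q4, q5}.
State q5 is in {q0, q1, q3, q4, q5}.

Yes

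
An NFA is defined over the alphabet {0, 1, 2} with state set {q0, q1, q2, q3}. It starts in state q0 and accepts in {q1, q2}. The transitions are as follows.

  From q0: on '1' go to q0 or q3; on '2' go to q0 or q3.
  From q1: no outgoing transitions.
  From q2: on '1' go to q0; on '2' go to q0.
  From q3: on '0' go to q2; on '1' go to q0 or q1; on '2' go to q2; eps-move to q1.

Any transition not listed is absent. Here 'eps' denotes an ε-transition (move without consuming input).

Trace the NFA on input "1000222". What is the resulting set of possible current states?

Start in {q0}.
Read '1': {q0} → {q0, q1, q3}.
Read '0': {q0, q1, q3} → {q2}.
Read '0': {q2} → ∅.
The set is empty and remains empty for the remaining 4 symbols.

∅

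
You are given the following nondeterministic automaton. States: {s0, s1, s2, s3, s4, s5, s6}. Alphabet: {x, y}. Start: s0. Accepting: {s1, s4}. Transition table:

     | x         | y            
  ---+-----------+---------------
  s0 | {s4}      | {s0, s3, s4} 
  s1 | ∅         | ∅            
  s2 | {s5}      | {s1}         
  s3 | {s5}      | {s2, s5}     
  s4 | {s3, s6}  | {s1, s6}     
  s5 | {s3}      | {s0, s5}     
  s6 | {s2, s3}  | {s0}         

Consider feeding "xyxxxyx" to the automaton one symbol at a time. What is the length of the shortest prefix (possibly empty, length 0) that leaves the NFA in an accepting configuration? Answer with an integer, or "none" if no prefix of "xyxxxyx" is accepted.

Start in {s0}.
Read 'x': {s0} → {s4}.
None of the earlier sets intersect F, but {s4} does.

1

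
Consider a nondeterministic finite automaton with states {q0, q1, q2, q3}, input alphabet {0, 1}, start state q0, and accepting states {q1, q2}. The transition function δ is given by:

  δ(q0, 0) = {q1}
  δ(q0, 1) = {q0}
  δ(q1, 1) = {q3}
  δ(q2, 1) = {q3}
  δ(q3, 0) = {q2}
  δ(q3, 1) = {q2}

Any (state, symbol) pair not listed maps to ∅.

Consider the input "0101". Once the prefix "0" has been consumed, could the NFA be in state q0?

No

Start in {q0}.
Read '0': q0→{q1}; now {q1}.
State q0 is not in {q1}.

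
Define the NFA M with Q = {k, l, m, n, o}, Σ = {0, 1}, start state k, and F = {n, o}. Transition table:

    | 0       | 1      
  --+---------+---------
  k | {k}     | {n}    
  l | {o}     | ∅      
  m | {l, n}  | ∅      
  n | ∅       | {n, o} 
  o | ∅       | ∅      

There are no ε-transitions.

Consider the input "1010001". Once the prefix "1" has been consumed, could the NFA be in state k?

Start in {k}.
Read '1': k→{n}; now {n}.
State k is not in {n}.

No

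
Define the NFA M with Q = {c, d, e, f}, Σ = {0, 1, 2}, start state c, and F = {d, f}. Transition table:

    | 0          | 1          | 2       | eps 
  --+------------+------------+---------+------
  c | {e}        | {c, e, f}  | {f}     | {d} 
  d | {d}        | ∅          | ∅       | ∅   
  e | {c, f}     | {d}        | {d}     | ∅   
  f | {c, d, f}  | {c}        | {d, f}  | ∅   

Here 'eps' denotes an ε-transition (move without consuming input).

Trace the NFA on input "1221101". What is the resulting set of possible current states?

Start: ε-closure({c}) = {c, d}.
Read '1': {c, d} → {c, d, e, f}.
Read '2': {c, d, e, f} → {d, f}.
Read '2': {d, f} → {d, f}.
Read '1': {d, f} → {c, d}.
Read '1': {c, d} → {c, d, e, f}.
Read '0': {c, d, e, f} → {c, d, e, f}.
Read '1': {c, d, e, f} → {c, d, e, f}.

{c, d, e, f}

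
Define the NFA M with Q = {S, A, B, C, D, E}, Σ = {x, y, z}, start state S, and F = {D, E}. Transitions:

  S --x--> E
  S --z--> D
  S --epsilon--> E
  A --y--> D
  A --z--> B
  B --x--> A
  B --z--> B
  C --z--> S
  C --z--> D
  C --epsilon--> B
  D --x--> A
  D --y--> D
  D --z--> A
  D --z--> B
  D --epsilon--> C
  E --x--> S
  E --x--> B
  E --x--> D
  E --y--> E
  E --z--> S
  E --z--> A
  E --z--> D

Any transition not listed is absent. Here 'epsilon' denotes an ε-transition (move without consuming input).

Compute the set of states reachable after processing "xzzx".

Start: ε-closure({S}) = {S, E}.
Read 'x': {S, E} → {S, B, C, D, E}.
Read 'z': {S, B, C, D, E} → {S, A, B, C, D, E}.
Read 'z': {S, A, B, C, D, E} → {S, A, B, C, D, E}.
Read 'x': {S, A, B, C, D, E} → {S, A, B, C, D, E}.

{S, A, B, C, D, E}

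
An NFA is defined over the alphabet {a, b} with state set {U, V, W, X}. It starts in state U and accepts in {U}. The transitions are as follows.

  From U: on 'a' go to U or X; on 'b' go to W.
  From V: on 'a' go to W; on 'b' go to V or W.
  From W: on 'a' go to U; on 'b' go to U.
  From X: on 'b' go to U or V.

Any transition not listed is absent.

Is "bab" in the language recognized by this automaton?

Start in {U}.
Read 'b': {U} → {W}.
Read 'a': {W} → {U}.
Read 'b': {U} → {W}.
The final set {W} contains no accepting state.

No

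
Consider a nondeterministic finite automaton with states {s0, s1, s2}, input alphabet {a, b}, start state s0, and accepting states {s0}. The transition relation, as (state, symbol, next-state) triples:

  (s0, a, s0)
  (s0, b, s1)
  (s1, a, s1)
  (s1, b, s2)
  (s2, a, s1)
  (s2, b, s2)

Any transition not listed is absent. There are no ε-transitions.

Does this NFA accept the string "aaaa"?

Start in {s0}.
Read 'a': {s0} → {s0}.
Read 'a': {s0} → {s0}.
Read 'a': {s0} → {s0}.
Read 'a': {s0} → {s0}.
The final set {s0} contains the accepting state s0.

Yes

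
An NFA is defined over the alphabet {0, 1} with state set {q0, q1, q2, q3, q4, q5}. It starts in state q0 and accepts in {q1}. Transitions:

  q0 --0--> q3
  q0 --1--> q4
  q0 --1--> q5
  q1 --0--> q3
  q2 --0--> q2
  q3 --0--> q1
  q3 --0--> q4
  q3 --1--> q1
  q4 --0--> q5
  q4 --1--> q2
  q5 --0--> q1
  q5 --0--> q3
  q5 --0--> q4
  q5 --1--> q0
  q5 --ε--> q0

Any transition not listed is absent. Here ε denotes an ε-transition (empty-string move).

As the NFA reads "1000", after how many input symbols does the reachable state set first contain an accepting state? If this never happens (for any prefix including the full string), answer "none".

2

Start in {q0}.
Read '1': {q0} → {q0, q4, q5}.
Read '0': {q0, q4, q5} → {q0, q1, q3, q4, q5}.
None of the earlier sets intersect F, but {q0, q1, q3, q4, q5} does.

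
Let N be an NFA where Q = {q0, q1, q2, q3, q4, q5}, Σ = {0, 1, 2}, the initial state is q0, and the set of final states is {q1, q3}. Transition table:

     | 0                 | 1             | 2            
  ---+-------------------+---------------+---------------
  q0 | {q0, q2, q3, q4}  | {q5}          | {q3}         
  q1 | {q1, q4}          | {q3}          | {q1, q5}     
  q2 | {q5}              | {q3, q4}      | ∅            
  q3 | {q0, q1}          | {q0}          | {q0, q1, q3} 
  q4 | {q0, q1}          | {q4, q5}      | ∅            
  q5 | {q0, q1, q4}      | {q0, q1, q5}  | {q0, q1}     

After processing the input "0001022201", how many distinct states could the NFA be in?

Start in {q0}.
Read '0': q0→{q0, q2, q3, q4}; now {q0, q2, q3, q4}.
Read '0': q0→{q0, q2, q3, q4}, q2→{q5}, q3→{q0, q1}, q4→{q0, q1}; now {q0, q1, q2, q3, q4, q5}.
Read '0': q0→{q0, q2, q3, q4}, q1→{q1, q4}, q2→{q5}, q3→{q0, q1}, q4→{q0, q1}, q5→{q0, q1, q4}; now {q0, q1, q2, q3, q4, q5}.
Read '1': q0→{q5}, q1→{q3}, q2→{q3, q4}, q3→{q0}, q4→{q4, q5}, q5→{q0, q1, q5}; now {q0, q1, q3, q4, q5}.
Read '0': q0→{q0, q2, q3, q4}, q1→{q1, q4}, q3→{q0, q1}, q4→{q0, q1}, q5→{q0, q1, q4}; now {q0, q1, q2, q3, q4}.
Read '2': q0→{q3}, q1→{q1, q5}, q2→∅, q3→{q0, q1, q3}, q4→∅; now {q0, q1, q3, q5}.
Read '2': q0→{q3}, q1→{q1, q5}, q3→{q0, q1, q3}, q5→{q0, q1}; now {q0, q1, q3, q5}.
Read '2': q0→{q3}, q1→{q1, q5}, q3→{q0, q1, q3}, q5→{q0, q1}; now {q0, q1, q3, q5}.
Read '0': q0→{q0, q2, q3, q4}, q1→{q1, q4}, q3→{q0, q1}, q5→{q0, q1, q4}; now {q0, q1, q2, q3, q4}.
Read '1': q0→{q5}, q1→{q3}, q2→{q3, q4}, q3→{q0}, q4→{q4, q5}; now {q0, q3, q4, q5}.
That set has 4 states.

4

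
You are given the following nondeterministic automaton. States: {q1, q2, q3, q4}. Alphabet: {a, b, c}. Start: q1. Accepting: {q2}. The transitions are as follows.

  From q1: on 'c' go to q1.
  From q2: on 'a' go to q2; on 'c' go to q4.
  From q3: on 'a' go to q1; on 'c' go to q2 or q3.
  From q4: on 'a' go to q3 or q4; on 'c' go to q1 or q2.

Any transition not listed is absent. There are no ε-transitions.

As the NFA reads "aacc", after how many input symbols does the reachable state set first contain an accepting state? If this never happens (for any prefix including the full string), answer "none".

Start in {q1}.
Read 'a': q1→∅; now ∅.
The set is empty and remains empty for the remaining 3 symbols.
No reachable set along the way intersects F.

none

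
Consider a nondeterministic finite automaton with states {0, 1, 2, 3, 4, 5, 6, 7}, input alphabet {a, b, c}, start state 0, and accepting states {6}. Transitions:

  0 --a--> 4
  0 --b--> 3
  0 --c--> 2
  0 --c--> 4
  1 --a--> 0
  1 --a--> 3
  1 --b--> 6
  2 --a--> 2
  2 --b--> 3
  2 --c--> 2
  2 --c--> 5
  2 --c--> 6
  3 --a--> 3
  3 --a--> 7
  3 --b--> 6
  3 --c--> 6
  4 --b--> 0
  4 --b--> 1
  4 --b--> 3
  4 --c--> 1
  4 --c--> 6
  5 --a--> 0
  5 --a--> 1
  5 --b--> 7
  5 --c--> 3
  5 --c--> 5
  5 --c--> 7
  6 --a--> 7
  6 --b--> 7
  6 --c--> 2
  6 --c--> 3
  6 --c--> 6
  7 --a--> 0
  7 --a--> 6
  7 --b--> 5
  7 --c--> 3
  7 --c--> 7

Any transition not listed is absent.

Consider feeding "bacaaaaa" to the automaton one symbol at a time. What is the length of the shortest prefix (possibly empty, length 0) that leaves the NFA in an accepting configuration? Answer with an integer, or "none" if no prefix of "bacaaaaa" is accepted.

3

Start in {0}.
Read 'b': 0→{3}; now {3}.
Read 'a': 3→{3, 7}; now {3, 7}.
Read 'c': 3→{6}, 7→{3, 7}; now {3, 6, 7}.
None of the earlier sets intersect F, but {3, 6, 7} does.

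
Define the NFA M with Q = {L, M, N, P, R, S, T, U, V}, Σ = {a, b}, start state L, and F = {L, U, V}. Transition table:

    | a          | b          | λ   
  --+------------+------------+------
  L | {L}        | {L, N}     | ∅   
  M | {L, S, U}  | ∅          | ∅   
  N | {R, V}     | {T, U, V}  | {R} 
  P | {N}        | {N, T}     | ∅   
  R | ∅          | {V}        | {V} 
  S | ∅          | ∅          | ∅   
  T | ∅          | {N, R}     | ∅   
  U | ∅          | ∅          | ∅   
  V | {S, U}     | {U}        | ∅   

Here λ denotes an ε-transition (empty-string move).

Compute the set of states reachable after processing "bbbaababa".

Start in {L}.
Read 'b': L→{L, N}; union {L, N}; ε-closure = {L, N, R, V}.
Read 'b': L→{L, N}, N→{T, U, V}, R→{V}, V→{U}; union {L, N, T, U, V}; ε-closure = {L, N, R, T, U, V}.
Read 'b': L→{L, N}, N→{T, U, V}, R→{V}, T→{N, R}, U→∅, V→{U}; now {L, N, R, T, U, V}.
Read 'a': L→{L}, N→{R, V}, R→∅, T→∅, U→∅, V→{S, U}; now {L, R, S, U, V}.
Read 'a': L→{L}, R→∅, S→∅, U→∅, V→{S, U}; now {L, S, U}.
Read 'b': L→{L, N}, S→∅, U→∅; union {L, N}; ε-closure = {L, N, R, V}.
Read 'a': L→{L}, N→{R, V}, R→∅, V→{S, U}; now {L, R, S, U, V}.
Read 'b': L→{L, N}, R→{V}, S→∅, U→∅, V→{U}; union {L, N, U, V}; ε-closure = {L, N, R, U, V}.
Read 'a': L→{L}, N→{R, V}, R→∅, U→∅, V→{S, U}; now {L, R, S, U, V}.

{L, R, S, U, V}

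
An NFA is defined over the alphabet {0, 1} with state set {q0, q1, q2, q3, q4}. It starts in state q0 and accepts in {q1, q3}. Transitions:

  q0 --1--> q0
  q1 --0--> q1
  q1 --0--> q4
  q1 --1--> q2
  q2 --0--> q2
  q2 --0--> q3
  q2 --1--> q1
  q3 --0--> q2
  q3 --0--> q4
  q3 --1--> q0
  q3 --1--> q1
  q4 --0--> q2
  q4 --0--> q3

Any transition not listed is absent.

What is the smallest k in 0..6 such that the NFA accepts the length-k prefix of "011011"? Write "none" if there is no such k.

none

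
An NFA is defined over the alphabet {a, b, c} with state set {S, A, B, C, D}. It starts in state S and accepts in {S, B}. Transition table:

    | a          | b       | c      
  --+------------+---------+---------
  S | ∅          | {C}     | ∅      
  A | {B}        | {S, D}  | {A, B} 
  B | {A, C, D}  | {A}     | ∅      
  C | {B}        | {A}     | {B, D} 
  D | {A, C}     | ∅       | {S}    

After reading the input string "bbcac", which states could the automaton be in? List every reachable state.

Start in {S}.
Read 'b': S→{C}; now {C}.
Read 'b': C→{A}; now {A}.
Read 'c': A→{A, B}; now {A, B}.
Read 'a': A→{B}, B→{A, C, D}; now {A, B, C, D}.
Read 'c': A→{A, B}, B→∅, C→{B, D}, D→{S}; now {S, A, B, D}.

{S, A, B, D}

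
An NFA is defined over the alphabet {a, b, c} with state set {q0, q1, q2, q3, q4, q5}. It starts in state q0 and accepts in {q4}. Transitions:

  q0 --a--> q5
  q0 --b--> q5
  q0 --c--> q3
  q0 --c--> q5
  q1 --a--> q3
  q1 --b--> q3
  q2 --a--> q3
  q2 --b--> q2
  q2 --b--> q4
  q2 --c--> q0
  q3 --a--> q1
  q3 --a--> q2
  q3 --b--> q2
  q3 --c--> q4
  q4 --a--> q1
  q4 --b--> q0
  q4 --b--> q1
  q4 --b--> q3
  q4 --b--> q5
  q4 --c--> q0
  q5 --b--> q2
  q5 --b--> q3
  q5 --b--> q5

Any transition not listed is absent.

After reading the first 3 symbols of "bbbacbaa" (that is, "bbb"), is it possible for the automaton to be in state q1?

No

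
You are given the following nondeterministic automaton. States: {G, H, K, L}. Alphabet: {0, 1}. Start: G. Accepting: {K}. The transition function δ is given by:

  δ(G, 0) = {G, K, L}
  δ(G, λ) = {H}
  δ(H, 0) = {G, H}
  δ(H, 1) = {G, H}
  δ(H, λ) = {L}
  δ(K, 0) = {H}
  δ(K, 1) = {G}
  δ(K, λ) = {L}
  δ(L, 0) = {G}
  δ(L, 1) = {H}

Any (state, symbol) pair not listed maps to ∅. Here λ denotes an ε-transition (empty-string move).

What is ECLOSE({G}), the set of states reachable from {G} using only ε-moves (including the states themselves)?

{G, H, L}

Begin with {G}.
ε-move G → H; add H.
ε-move H → L; add L.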